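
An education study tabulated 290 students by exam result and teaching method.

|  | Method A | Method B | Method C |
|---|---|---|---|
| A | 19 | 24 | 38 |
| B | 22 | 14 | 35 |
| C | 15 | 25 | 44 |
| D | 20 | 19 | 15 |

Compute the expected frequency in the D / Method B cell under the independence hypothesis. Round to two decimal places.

15.27

Row total (D) = 54; column total (Method B) = 82; grand total N = 290.
Expected count = (row total × column total) / N = 54 × 82 / 290 = 15.27.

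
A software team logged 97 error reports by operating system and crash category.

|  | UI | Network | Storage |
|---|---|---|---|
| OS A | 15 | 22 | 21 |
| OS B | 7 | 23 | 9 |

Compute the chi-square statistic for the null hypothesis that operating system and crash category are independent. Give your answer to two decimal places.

Row totals: 58, 39. Column totals: 22, 45, 30. Grand total N = 97.
Expected counts (row total × column total / N):
  OS A, UI: 58×22/97 = 13.155
  OS A, Network: 58×45/97 = 26.907
  OS A, Storage: 58×30/97 = 17.938
  OS B, UI: 39×22/97 = 8.845
  OS B, Network: 39×45/97 = 18.093
  OS B, Storage: 39×30/97 = 12.062
Contributions (O − E)²/E:
  (15 − 13.155)²/13.155 = 0.2588
  (22 − 26.907)²/26.907 = 0.8949
  (21 − 17.938)²/17.938 = 0.5227
  (7 − 8.845)²/8.845 = 0.3849
  (23 − 18.093)²/18.093 = 1.3308
  (9 − 12.062)²/12.062 = 0.7773
χ² = 0.2588 + 0.8949 + 0.5227 + 0.3849 + 1.3308 + 0.7773 = 4.17

4.17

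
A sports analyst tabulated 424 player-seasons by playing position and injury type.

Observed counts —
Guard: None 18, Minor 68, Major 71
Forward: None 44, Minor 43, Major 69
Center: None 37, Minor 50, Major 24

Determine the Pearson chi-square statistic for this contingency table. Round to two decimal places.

Row totals: 157, 156, 111. Column totals: 99, 161, 164. Grand total N = 424.
Expected counts (row total × column total / N):
  Guard, None: 157×99/424 = 36.658
  Guard, Minor: 157×161/424 = 59.616
  Guard, Major: 157×164/424 = 60.726
  Forward, None: 156×99/424 = 36.425
  Forward, Minor: 156×161/424 = 59.236
  Forward, Major: 156×164/424 = 60.340
  Center, None: 111×99/424 = 25.917
  Center, Minor: 111×161/424 = 42.149
  Center, Major: 111×164/424 = 42.934
Contributions (O − E)²/E:
  (18 − 36.658)²/36.658 = 9.4965
  (68 − 59.616)²/59.616 = 1.1791
  (71 − 60.726)²/60.726 = 1.7382
  (44 − 36.425)²/36.425 = 1.5753
  (43 − 59.236)²/59.236 = 4.4501
  (69 − 60.340)²/60.340 = 1.2429
  (37 − 25.917)²/25.917 = 4.7395
  (50 − 42.149)²/42.149 = 1.4624
  (24 − 42.934)²/42.934 = 8.3499
χ² = 9.4965 + 1.1791 + 1.7382 + 1.5753 + 4.4501 + 1.2429 + 4.7395 + 1.4624 + 8.3499 = 34.23

34.23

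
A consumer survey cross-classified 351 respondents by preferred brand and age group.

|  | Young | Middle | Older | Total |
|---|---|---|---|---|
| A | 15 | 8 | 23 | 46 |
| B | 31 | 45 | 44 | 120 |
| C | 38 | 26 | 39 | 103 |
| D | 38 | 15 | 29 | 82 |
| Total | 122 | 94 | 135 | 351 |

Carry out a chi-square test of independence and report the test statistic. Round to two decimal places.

Grand total N = 351.
Expected counts (row total × column total / N):
  A, Young: 46×122/351 = 15.989
  A, Middle: 46×94/351 = 12.319
  A, Older: 46×135/351 = 17.692
  B, Young: 120×122/351 = 41.709
  B, Middle: 120×94/351 = 32.137
  B, Older: 120×135/351 = 46.154
  C, Young: 103×122/351 = 35.801
  C, Middle: 103×94/351 = 27.584
  C, Older: 103×135/351 = 39.615
  D, Young: 82×122/351 = 28.501
  D, Middle: 82×94/351 = 21.960
  D, Older: 82×135/351 = 31.538
Contributions (O − E)²/E:
  (15 − 15.989)²/15.989 = 0.0612
  (8 − 12.319)²/12.319 = 1.5142
  (23 − 17.692)²/17.692 = 1.5925
  (31 − 41.709)²/41.709 = 2.7496
  (45 − 32.137)²/32.137 = 5.1485
  (44 − 46.154)²/46.154 = 0.1005
  (38 − 35.801)²/35.801 = 0.1351
  (26 − 27.584)²/27.584 = 0.0910
  (39 − 39.615)²/39.615 = 0.0095
  (38 − 28.501)²/28.501 = 3.1659
  (15 − 21.960)²/21.960 = 2.2059
  (29 − 31.538)²/31.538 = 0.2042
χ² = 0.0612 + 1.5142 + 1.5925 + 2.7496 + 5.1485 + 0.1005 + 0.1351 + 0.0910 + 0.0095 + 3.1659 + 2.2059 + 0.2042 = 16.98

16.98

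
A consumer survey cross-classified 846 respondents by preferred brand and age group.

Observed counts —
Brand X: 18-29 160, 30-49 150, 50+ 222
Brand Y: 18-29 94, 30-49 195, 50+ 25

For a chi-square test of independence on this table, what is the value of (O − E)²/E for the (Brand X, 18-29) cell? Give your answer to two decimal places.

Row total (Brand X) = 532; column total (18-29) = 254; N = 846.
Expected count E = 532 × 254 / 846 = 159.726.
Contribution = (O − E)²/E = (160 − 159.726)² / 159.726 = 0.00.

0.00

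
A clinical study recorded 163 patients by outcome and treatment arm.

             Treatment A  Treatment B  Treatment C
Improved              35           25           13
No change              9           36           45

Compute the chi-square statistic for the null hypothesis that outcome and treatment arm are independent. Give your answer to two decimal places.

33.59

Row totals: 73, 90. Column totals: 44, 61, 58. Grand total N = 163.
Expected counts (row total × column total / N):
  Improved, Treatment A: 73×44/163 = 19.706
  Improved, Treatment B: 73×61/163 = 27.319
  Improved, Treatment C: 73×58/163 = 25.975
  No change, Treatment A: 90×44/163 = 24.294
  No change, Treatment B: 90×61/163 = 33.681
  No change, Treatment C: 90×58/163 = 32.025
Contributions (O − E)²/E:
  (35 − 19.706)²/19.706 = 11.8698
  (25 − 27.319)²/27.319 = 0.1969
  (13 − 25.975)²/25.975 = 6.4813
  (9 − 24.294)²/24.294 = 9.6282
  (36 − 33.681)²/33.681 = 0.1597
  (45 − 32.025)²/32.025 = 5.2569
χ² = 11.8698 + 0.1969 + 6.4813 + 9.6282 + 0.1597 + 5.2569 = 33.59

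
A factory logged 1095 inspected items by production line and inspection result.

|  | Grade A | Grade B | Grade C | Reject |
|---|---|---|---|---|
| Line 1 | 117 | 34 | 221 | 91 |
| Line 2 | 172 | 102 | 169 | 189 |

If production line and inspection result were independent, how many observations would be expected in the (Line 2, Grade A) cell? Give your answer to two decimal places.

166.80

Row total (Line 2) = 632; column total (Grade A) = 289; grand total N = 1095.
Expected count = (row total × column total) / N = 632 × 289 / 1095 = 166.80.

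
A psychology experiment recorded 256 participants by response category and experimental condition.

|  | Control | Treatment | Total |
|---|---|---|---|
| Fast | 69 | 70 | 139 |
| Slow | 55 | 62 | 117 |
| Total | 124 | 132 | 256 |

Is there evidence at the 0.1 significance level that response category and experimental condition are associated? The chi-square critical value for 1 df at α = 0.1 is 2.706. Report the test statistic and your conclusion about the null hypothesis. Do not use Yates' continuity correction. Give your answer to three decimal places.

0.176; fail to reject H₀

Grand total N = 256.
Expected counts (row total × column total / N):
  Fast, Control: 139×124/256 = 67.3281
  Fast, Treatment: 139×132/256 = 71.6719
  Slow, Control: 117×124/256 = 56.6719
  Slow, Treatment: 117×132/256 = 60.3281
Contributions (O − E)²/E:
  (69 − 67.3281)²/67.3281 = 0.0415
  (70 − 71.6719)²/71.6719 = 0.0390
  (55 − 56.6719)²/56.6719 = 0.0493
  (62 − 60.3281)²/60.3281 = 0.0463
χ² = 0.0415 + 0.0390 + 0.0493 + 0.0463 = 0.176
df = (2−1)(2−1) = 1. Since 0.176 < 2.706, fail to reject the null hypothesis of independence at α = 0.1.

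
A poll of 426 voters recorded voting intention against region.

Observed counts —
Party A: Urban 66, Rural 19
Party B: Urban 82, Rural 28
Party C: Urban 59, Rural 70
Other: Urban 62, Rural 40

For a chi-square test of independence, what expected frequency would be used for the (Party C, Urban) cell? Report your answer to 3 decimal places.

81.458

Row total (Party C) = 129; column total (Urban) = 269; grand total N = 426.
Expected count = (row total × column total) / N = 129 × 269 / 426 = 81.458.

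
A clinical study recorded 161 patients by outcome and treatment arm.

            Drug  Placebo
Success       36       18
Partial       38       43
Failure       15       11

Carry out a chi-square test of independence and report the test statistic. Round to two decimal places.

Row totals: 54, 81, 26. Column totals: 89, 72. Grand total N = 161.
Expected counts (row total × column total / N):
  Success, Drug: 54×89/161 = 29.851
  Success, Placebo: 54×72/161 = 24.149
  Partial, Drug: 81×89/161 = 44.776
  Partial, Placebo: 81×72/161 = 36.224
  Failure, Drug: 26×89/161 = 14.373
  Failure, Placebo: 26×72/161 = 11.627
Contributions (O − E)²/E:
  (36 − 29.851)²/29.851 = 1.2666
  (18 − 24.149)²/24.149 = 1.5657
  (38 − 44.776)²/44.776 = 1.0254
  (43 − 36.224)²/36.224 = 1.2675
  (15 − 14.373)²/14.373 = 0.0274
  (11 − 11.627)²/11.627 = 0.0338
χ² = 1.2666 + 1.5657 + 1.0254 + 1.2675 + 0.0274 + 0.0338 = 5.19

5.19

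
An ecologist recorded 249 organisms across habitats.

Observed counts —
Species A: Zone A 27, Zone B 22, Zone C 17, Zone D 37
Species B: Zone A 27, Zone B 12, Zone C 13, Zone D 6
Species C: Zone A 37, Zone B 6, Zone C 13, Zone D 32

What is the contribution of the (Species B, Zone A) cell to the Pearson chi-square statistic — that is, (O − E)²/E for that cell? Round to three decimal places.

1.589

Row total (Species B) = 58; column total (Zone A) = 91; N = 249.
Expected count E = 58 × 91 / 249 = 21.1968.
Contribution = (O − E)²/E = (27 − 21.1968)² / 21.1968 = 1.589.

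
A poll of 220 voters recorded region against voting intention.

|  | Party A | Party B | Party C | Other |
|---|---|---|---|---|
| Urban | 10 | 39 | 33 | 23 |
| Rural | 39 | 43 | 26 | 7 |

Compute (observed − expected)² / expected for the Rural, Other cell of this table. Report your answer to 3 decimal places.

4.806

Row total (Rural) = 115; column total (Other) = 30; N = 220.
Expected count E = 115 × 30 / 220 = 15.6818.
Contribution = (O − E)²/E = (7 − 15.6818)² / 15.6818 = 4.806.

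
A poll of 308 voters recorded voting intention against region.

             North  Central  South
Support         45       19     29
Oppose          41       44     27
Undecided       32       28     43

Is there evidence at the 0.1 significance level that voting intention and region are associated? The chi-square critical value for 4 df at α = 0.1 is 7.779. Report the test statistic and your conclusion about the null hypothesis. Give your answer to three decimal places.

Row totals: 93, 112, 103. Column totals: 118, 91, 99. Grand total N = 308.
Expected counts (row total × column total / N):
  Support, North: 93×118/308 = 35.6299
  Support, Central: 93×91/308 = 27.4773
  Support, South: 93×99/308 = 29.8929
  Oppose, North: 112×118/308 = 42.9091
  Oppose, Central: 112×91/308 = 33.0909
  Oppose, South: 112×99/308 = 36.0000
  Undecided, North: 103×118/308 = 39.4610
  Undecided, Central: 103×91/308 = 30.4318
  Undecided, South: 103×99/308 = 33.1071
Contributions (O − E)²/E:
  (45 − 35.6299)²/35.6299 = 2.4642
  (19 − 27.4773)²/27.4773 = 2.6154
  (29 − 29.8929)²/29.8929 = 0.0267
  (41 − 42.9091)²/42.9091 = 0.0849
  (44 − 33.0909)²/33.0909 = 3.5964
  (27 − 36.0000)²/36.0000 = 2.2500
  (32 − 39.4610)²/39.4610 = 1.4107
  (28 − 30.4318)²/30.4318 = 0.1943
  (43 − 33.1071)²/33.1071 = 2.9561
χ² = 2.4642 + 2.6154 + 0.0267 + 0.0849 + 3.5964 + 2.2500 + 1.4107 + 0.1943 + 2.9561 = 15.599
df = (3−1)(3−1) = 4. Since 15.599 > 7.779, reject the null hypothesis of independence at α = 0.1.

15.599; reject H₀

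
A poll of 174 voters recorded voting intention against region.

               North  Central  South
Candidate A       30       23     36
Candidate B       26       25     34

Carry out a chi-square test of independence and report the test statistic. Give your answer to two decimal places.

0.33

Row totals: 89, 85. Column totals: 56, 48, 70. Grand total N = 174.
Expected counts (row total × column total / N):
  Candidate A, North: 89×56/174 = 28.644
  Candidate A, Central: 89×48/174 = 24.552
  Candidate A, South: 89×70/174 = 35.805
  Candidate B, North: 85×56/174 = 27.356
  Candidate B, Central: 85×48/174 = 23.448
  Candidate B, South: 85×70/174 = 34.195
Contributions (O − E)²/E:
  (30 − 28.644)²/28.644 = 0.0642
  (23 − 24.552)²/24.552 = 0.0981
  (36 − 35.805)²/35.805 = 0.0011
  (26 − 27.356)²/27.356 = 0.0672
  (25 − 23.448)²/23.448 = 0.1027
  (34 − 34.195)²/34.195 = 0.0011
χ² = 0.0642 + 0.0981 + 0.0011 + 0.0672 + 0.1027 + 0.0011 = 0.33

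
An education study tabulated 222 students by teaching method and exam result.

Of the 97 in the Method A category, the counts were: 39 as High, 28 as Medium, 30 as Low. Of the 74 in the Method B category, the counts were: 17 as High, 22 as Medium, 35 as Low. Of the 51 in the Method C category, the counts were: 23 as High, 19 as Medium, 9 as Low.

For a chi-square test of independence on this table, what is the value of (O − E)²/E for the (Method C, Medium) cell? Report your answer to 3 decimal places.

0.625

Row total (Method C) = 51; column total (Medium) = 69; N = 222.
Expected count E = 51 × 69 / 222 = 15.8514.
Contribution = (O − E)²/E = (19 − 15.8514)² / 15.8514 = 0.625.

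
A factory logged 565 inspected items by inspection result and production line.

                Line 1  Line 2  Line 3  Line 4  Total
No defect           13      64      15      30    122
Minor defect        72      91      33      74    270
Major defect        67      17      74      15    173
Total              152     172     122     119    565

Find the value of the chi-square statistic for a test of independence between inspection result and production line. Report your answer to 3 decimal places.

135.796

Grand total N = 565.
Expected counts (row total × column total / N):
  No defect, Line 1: 122×152/565 = 32.8212
  No defect, Line 2: 122×172/565 = 37.1398
  No defect, Line 3: 122×122/565 = 26.3434
  No defect, Line 4: 122×119/565 = 25.6956
  Minor defect, Line 1: 270×152/565 = 72.6372
  Minor defect, Line 2: 270×172/565 = 82.1947
  Minor defect, Line 3: 270×122/565 = 58.3009
  Minor defect, Line 4: 270×119/565 = 56.8673
  Major defect, Line 1: 173×152/565 = 46.5416
  Major defect, Line 2: 173×172/565 = 52.6655
  Major defect, Line 3: 173×122/565 = 37.3558
  Major defect, Line 4: 173×119/565 = 36.4372
Contributions (O − E)²/E:
  (13 − 32.8212)²/32.8212 = 11.9703
  (64 − 37.1398)²/37.1398 = 19.4258
  (15 − 26.3434)²/26.3434 = 4.8844
  (30 − 25.6956)²/25.6956 = 0.7211
  (72 − 72.6372)²/72.6372 = 0.0056
  (91 − 82.1947)²/82.1947 = 0.9433
  (33 − 58.3009)²/58.3009 = 10.9799
  (74 − 56.8673)²/56.8673 = 5.1617
  (67 − 46.5416)²/46.5416 = 8.9929
  (17 − 52.6655)²/52.6655 = 24.1530
  (74 − 37.3558)²/37.3558 = 35.9462
  (15 − 36.4372)²/36.4372 = 12.6122
χ² = 11.9703 + 19.4258 + 4.8844 + 0.7211 + 0.0056 + 0.9433 + 10.9799 + 5.1617 + 8.9929 + 24.1530 + 35.9462 + 12.6122 = 135.796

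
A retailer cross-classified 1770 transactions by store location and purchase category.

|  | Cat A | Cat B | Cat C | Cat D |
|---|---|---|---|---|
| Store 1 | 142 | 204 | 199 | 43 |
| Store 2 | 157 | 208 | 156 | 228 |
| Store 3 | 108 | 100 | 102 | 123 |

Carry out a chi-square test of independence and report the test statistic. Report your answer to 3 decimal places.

Row totals: 588, 749, 433. Column totals: 407, 512, 457, 394. Grand total N = 1770.
Expected counts (row total × column total / N):
  Store 1, Cat A: 588×407/1770 = 135.20678
  Store 1, Cat B: 588×512/1770 = 170.08814
  Store 1, Cat C: 588×457/1770 = 151.81695
  Store 1, Cat D: 588×394/1770 = 130.88814
  Store 2, Cat A: 749×407/1770 = 172.22768
  Store 2, Cat B: 749×512/1770 = 216.65989
  Store 2, Cat C: 749×457/1770 = 193.38588
  Store 2, Cat D: 749×394/1770 = 166.72655
  Store 3, Cat A: 433×407/1770 = 99.56554
  Store 3, Cat B: 433×512/1770 = 125.25198
  Store 3, Cat C: 433×457/1770 = 111.79718
  Store 3, Cat D: 433×394/1770 = 96.38531
Contributions (O − E)²/E:
  (142 − 135.20678)²/135.20678 = 0.3413
  (204 − 170.08814)²/170.08814 = 6.7613
  (199 − 151.81695)²/151.81695 = 14.6640
  (43 − 130.88814)²/130.88814 = 59.0147
  (157 − 172.22768)²/172.22768 = 1.3464
  (208 − 216.65989)²/216.65989 = 0.3461
  (156 − 193.38588)²/193.38588 = 7.2275
  (228 − 166.72655)²/166.72655 = 22.5185
  (108 − 99.56554)²/99.56554 = 0.7145
  (100 − 125.25198)²/125.25198 = 5.0910
  (102 − 111.79718)²/111.79718 = 0.8586
  (123 − 96.38531)²/96.38531 = 7.3491
χ² = 0.3413 + 6.7613 + 14.6640 + 59.0147 + 1.3464 + 0.3461 + 7.2275 + 22.5185 + 0.7145 + 5.0910 + 0.8586 + 7.3491 = 126.233

126.233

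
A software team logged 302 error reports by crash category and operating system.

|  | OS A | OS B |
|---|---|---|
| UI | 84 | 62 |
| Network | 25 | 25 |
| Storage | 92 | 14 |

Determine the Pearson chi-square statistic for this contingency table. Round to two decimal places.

31.00

Row totals: 146, 50, 106. Column totals: 201, 101. Grand total N = 302.
Expected counts (row total × column total / N):
  UI, OS A: 146×201/302 = 97.172
  UI, OS B: 146×101/302 = 48.828
  Network, OS A: 50×201/302 = 33.278
  Network, OS B: 50×101/302 = 16.722
  Storage, OS A: 106×201/302 = 70.550
  Storage, OS B: 106×101/302 = 35.450
Contributions (O − E)²/E:
  (84 − 97.172)²/97.172 = 1.7855
  (62 − 48.828)²/48.828 = 3.5533
  (25 − 33.278)²/33.278 = 2.0592
  (25 − 16.722)²/16.722 = 4.0979
  (92 − 70.550)²/70.550 = 6.5217
  (14 − 35.450)²/35.450 = 12.9789
χ² = 1.7855 + 3.5533 + 2.0592 + 4.0979 + 6.5217 + 12.9789 = 31.00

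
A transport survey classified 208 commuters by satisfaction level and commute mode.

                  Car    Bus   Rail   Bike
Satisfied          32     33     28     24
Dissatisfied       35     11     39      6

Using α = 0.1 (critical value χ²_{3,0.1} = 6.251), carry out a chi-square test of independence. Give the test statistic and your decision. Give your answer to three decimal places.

20.816; reject H₀

Row totals: 117, 91. Column totals: 67, 44, 67, 30. Grand total N = 208.
Expected counts (row total × column total / N):
  Satisfied, Car: 117×67/208 = 37.6875
  Satisfied, Bus: 117×44/208 = 24.7500
  Satisfied, Rail: 117×67/208 = 37.6875
  Satisfied, Bike: 117×30/208 = 16.8750
  Dissatisfied, Car: 91×67/208 = 29.3125
  Dissatisfied, Bus: 91×44/208 = 19.2500
  Dissatisfied, Rail: 91×67/208 = 29.3125
  Dissatisfied, Bike: 91×30/208 = 13.1250
Contributions (O − E)²/E:
  (32 − 37.6875)²/37.6875 = 0.8583
  (33 − 24.7500)²/24.7500 = 2.7500
  (28 − 37.6875)²/37.6875 = 2.4902
  (24 − 16.8750)²/16.8750 = 3.0083
  (35 − 29.3125)²/29.3125 = 1.1035
  (11 − 19.2500)²/19.2500 = 3.5357
  (39 − 29.3125)²/29.3125 = 3.2016
  (6 − 13.1250)²/13.1250 = 3.8679
χ² = 0.8583 + 2.7500 + 2.4902 + 3.0083 + 1.1035 + 3.5357 + 3.2016 + 3.8679 = 20.816
df = (2−1)(4−1) = 3. Since 20.816 > 6.251, reject the null hypothesis of independence at α = 0.1.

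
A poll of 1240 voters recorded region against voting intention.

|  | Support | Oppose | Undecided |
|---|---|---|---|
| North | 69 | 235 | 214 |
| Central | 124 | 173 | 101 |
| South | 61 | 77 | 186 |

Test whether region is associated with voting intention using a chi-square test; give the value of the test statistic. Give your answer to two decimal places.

107.70

Row totals: 518, 398, 324. Column totals: 254, 485, 501. Grand total N = 1240.
Expected counts (row total × column total / N):
  North, Support: 518×254/1240 = 106.106
  North, Oppose: 518×485/1240 = 202.605
  North, Undecided: 518×501/1240 = 209.289
  Central, Support: 398×254/1240 = 81.526
  Central, Oppose: 398×485/1240 = 155.669
  Central, Undecided: 398×501/1240 = 160.805
  South, Support: 324×254/1240 = 66.368
  South, Oppose: 324×485/1240 = 126.726
  South, Undecided: 324×501/1240 = 130.906
Contributions (O − E)²/E:
  (69 − 106.106)²/106.106 = 12.9762
  (235 − 202.605)²/202.605 = 5.1797
  (214 − 209.289)²/209.289 = 0.1060
  (124 − 81.526)²/81.526 = 22.1284
  (173 − 155.669)²/155.669 = 1.9295
  (101 − 160.805)²/160.805 = 22.2421
  (61 − 66.368)²/66.368 = 0.4342
  (77 − 126.726)²/126.726 = 19.5120
  (186 − 130.906)²/130.906 = 23.1872
χ² = 12.9762 + 5.1797 + 0.1060 + 22.1284 + 1.9295 + 22.2421 + 0.4342 + 19.5120 + 23.1872 = 107.70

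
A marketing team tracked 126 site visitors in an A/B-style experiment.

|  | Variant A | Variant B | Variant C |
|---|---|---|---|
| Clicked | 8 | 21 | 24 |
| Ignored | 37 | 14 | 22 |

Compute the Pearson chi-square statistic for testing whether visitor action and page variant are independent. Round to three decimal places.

Row totals: 53, 73. Column totals: 45, 35, 46. Grand total N = 126.
Expected counts (row total × column total / N):
  Clicked, Variant A: 53×45/126 = 18.9286
  Clicked, Variant B: 53×35/126 = 14.7222
  Clicked, Variant C: 53×46/126 = 19.3492
  Ignored, Variant A: 73×45/126 = 26.0714
  Ignored, Variant B: 73×35/126 = 20.2778
  Ignored, Variant C: 73×46/126 = 26.6508
Contributions (O − E)²/E:
  (8 − 18.9286)²/18.9286 = 6.3097
  (21 − 14.7222)²/14.7222 = 2.6770
  (24 − 19.3492)²/19.3492 = 1.1179
  (37 − 26.0714)²/26.0714 = 4.5810
  (14 − 20.2778)²/20.2778 = 1.9435
  (22 − 26.6508)²/26.6508 = 0.8116
χ² = 6.3097 + 2.6770 + 1.1179 + 4.5810 + 1.9435 + 0.8116 = 17.441

17.441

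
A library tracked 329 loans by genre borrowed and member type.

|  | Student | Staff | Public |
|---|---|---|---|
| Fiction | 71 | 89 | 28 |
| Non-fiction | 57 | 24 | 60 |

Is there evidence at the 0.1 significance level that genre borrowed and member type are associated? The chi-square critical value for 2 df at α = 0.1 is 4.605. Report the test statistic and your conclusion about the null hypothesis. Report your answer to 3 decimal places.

44.756; reject H₀

Row totals: 188, 141. Column totals: 128, 113, 88. Grand total N = 329.
Expected counts (row total × column total / N):
  Fiction, Student: 188×128/329 = 73.1429
  Fiction, Staff: 188×113/329 = 64.5714
  Fiction, Public: 188×88/329 = 50.2857
  Non-fiction, Student: 141×128/329 = 54.8571
  Non-fiction, Staff: 141×113/329 = 48.4286
  Non-fiction, Public: 141×88/329 = 37.7143
Contributions (O − E)²/E:
  (71 − 73.1429)²/73.1429 = 0.0628
  (89 − 64.5714)²/64.5714 = 9.2418
  (28 − 50.2857)²/50.2857 = 9.8766
  (57 − 54.8571)²/54.8571 = 0.0837
  (24 − 48.4286)²/48.4286 = 12.3224
  (60 − 37.7143)²/37.7143 = 13.1688
χ² = 0.0628 + 9.2418 + 9.8766 + 0.0837 + 12.3224 + 13.1688 = 44.756
df = (2−1)(3−1) = 2. Since 44.756 > 4.605, reject the null hypothesis of independence at α = 0.1.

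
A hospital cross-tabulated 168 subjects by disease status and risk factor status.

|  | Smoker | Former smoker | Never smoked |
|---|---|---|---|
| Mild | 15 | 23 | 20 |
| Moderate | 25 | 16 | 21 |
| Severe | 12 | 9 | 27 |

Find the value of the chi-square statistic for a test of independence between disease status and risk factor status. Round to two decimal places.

11.21

Row totals: 58, 62, 48. Column totals: 52, 48, 68. Grand total N = 168.
Expected counts (row total × column total / N):
  Mild, Smoker: 58×52/168 = 17.952
  Mild, Former smoker: 58×48/168 = 16.571
  Mild, Never smoked: 58×68/168 = 23.476
  Moderate, Smoker: 62×52/168 = 19.190
  Moderate, Former smoker: 62×48/168 = 17.714
  Moderate, Never smoked: 62×68/168 = 25.095
  Severe, Smoker: 48×52/168 = 14.857
  Severe, Former smoker: 48×48/168 = 13.714
  Severe, Never smoked: 48×68/168 = 19.429
Contributions (O − E)²/E:
  (15 − 17.952)²/17.952 = 0.4854
  (23 − 16.571)²/16.571 = 2.4942
  (20 − 23.476)²/23.476 = 0.5147
  (25 − 19.190)²/19.190 = 1.7590
  (16 − 17.714)²/17.714 = 0.1658
  (21 − 25.095)²/25.095 = 0.6682
  (12 − 14.857)²/14.857 = 0.5494
  (9 − 13.714)²/13.714 = 1.6204
  (27 − 19.429)²/19.429 = 2.9502
χ² = 0.4854 + 2.4942 + 0.5147 + 1.7590 + 0.1658 + 0.6682 + 0.5494 + 1.6204 + 2.9502 = 11.21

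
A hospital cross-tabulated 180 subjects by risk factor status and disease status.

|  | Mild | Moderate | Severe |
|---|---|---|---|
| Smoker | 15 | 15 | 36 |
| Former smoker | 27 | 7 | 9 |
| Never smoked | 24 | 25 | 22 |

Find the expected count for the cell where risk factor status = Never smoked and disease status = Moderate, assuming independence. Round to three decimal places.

18.539

Row total (Never smoked) = 71; column total (Moderate) = 47; grand total N = 180.
Expected count = (row total × column total) / N = 71 × 47 / 180 = 18.539.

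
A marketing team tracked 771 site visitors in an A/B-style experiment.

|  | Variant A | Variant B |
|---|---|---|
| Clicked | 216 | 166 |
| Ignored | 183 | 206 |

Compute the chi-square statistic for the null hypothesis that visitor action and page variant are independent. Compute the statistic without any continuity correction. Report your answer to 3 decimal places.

6.967

Row totals: 382, 389. Column totals: 399, 372. Grand total N = 771.
Expected counts (row total × column total / N):
  Clicked, Variant A: 382×399/771 = 197.6887
  Clicked, Variant B: 382×372/771 = 184.3113
  Ignored, Variant A: 389×399/771 = 201.3113
  Ignored, Variant B: 389×372/771 = 187.6887
Contributions (O − E)²/E:
  (216 − 197.6887)²/197.6887 = 1.6961
  (166 − 184.3113)²/184.3113 = 1.8192
  (183 − 201.3113)²/201.3113 = 1.6656
  (206 − 187.6887)²/187.6887 = 1.7865
χ² = 1.6961 + 1.8192 + 1.6656 + 1.7865 = 6.967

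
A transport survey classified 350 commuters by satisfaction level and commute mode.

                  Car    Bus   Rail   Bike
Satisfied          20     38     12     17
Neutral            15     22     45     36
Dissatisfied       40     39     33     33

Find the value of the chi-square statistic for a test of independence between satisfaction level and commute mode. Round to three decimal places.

Row totals: 87, 118, 145. Column totals: 75, 99, 90, 86. Grand total N = 350.
Expected counts (row total × column total / N):
  Satisfied, Car: 87×75/350 = 18.6429
  Satisfied, Bus: 87×99/350 = 24.6086
  Satisfied, Rail: 87×90/350 = 22.3714
  Satisfied, Bike: 87×86/350 = 21.3771
  Neutral, Car: 118×75/350 = 25.2857
  Neutral, Bus: 118×99/350 = 33.3771
  Neutral, Rail: 118×90/350 = 30.3429
  Neutral, Bike: 118×86/350 = 28.9943
  Dissatisfied, Car: 145×75/350 = 31.0714
  Dissatisfied, Bus: 145×99/350 = 41.0143
  Dissatisfied, Rail: 145×90/350 = 37.2857
  Dissatisfied, Bike: 145×86/350 = 35.6286
Contributions (O − E)²/E:
  (20 − 18.6429)²/18.6429 = 0.0988
  (38 − 24.6086)²/24.6086 = 7.2873
  (12 − 22.3714)²/22.3714 = 4.8082
  (17 − 21.3771)²/21.3771 = 0.8962
  (15 − 25.2857)²/25.2857 = 4.1840
  (22 − 33.3771)²/33.3771 = 3.8781
  (45 − 30.3429)²/30.3429 = 7.0801
  (36 − 28.9943)²/28.9943 = 1.6927
  (40 − 31.0714)²/31.0714 = 2.5657
  (39 − 41.0143)²/41.0143 = 0.0989
  (33 − 37.2857)²/37.2857 = 0.4926
  (33 − 35.6286)²/35.6286 = 0.1939
χ² = 0.0988 + 7.2873 + 4.8082 + 0.8962 + 4.1840 + 3.8781 + 7.0801 + 1.6927 + 2.5657 + 0.0989 + 0.4926 + 0.1939 = 33.277

33.277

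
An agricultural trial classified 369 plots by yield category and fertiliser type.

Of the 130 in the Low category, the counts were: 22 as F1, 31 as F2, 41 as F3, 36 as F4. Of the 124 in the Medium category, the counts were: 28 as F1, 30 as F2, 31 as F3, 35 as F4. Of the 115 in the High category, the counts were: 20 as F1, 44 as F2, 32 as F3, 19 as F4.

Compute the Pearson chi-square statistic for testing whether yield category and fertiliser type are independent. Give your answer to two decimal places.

12.16

Row totals: 130, 124, 115. Column totals: 70, 105, 104, 90. Grand total N = 369.
Expected counts (row total × column total / N):
  Low, F1: 130×70/369 = 24.661
  Low, F2: 130×105/369 = 36.992
  Low, F3: 130×104/369 = 36.640
  Low, F4: 130×90/369 = 31.707
  Medium, F1: 124×70/369 = 23.523
  Medium, F2: 124×105/369 = 35.285
  Medium, F3: 124×104/369 = 34.949
  Medium, F4: 124×90/369 = 30.244
  High, F1: 115×70/369 = 21.816
  High, F2: 115×105/369 = 32.724
  High, F3: 115×104/369 = 32.412
  High, F4: 115×90/369 = 28.049
Contributions (O − E)²/E:
  (22 − 24.661)²/24.661 = 0.2871
  (31 − 36.992)²/36.992 = 0.9706
  (41 − 36.640)²/36.640 = 0.5188
  (36 − 31.707)²/31.707 = 0.5813
  (28 − 23.523)²/23.523 = 0.8521
  (30 − 35.285)²/35.285 = 0.7916
  (31 − 34.949)²/34.949 = 0.4462
  (35 − 30.244)²/30.244 = 0.7479
  (20 − 21.816)²/21.816 = 0.1512
  (44 − 32.724)²/32.724 = 3.8855
  (32 − 32.412)²/32.412 = 0.0052
  (19 − 28.049)²/28.049 = 2.9193
χ² = 0.2871 + 0.9706 + 0.5188 + 0.5813 + 0.8521 + 0.7916 + 0.4462 + 0.7479 + 0.1512 + 3.8855 + 0.0052 + 2.9193 = 12.16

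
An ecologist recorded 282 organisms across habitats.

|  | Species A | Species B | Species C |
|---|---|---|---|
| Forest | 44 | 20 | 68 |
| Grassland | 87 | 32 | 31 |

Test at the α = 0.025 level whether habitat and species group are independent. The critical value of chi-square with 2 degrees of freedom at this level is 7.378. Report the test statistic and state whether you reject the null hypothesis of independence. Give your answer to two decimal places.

Row totals: 132, 150. Column totals: 131, 52, 99. Grand total N = 282.
Expected counts (row total × column total / N):
  Forest, Species A: 132×131/282 = 61.319
  Forest, Species B: 132×52/282 = 24.340
  Forest, Species C: 132×99/282 = 46.340
  Grassland, Species A: 150×131/282 = 69.681
  Grassland, Species B: 150×52/282 = 27.660
  Grassland, Species C: 150×99/282 = 52.660
Contributions (O − E)²/E:
  (44 − 61.319)²/61.319 = 4.8916
  (20 − 24.340)²/24.340 = 0.7739
  (68 − 46.340)²/46.340 = 10.1242
  (87 − 69.681)²/69.681 = 4.3046
  (32 − 27.660)²/27.660 = 0.6810
  (31 − 52.660)²/52.660 = 8.9091
χ² = 4.8916 + 0.7739 + 10.1242 + 4.3046 + 0.6810 + 8.9091 = 29.68
df = (2−1)(3−1) = 2. Since 29.68 > 7.378, reject the null hypothesis of independence at α = 0.025.

29.68; reject H₀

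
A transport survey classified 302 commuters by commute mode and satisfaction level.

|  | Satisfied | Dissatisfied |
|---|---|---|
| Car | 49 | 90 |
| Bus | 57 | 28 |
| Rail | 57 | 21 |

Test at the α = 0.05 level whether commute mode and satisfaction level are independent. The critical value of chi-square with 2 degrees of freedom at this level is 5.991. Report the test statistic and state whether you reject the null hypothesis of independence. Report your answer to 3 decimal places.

36.929; reject H₀

Row totals: 139, 85, 78. Column totals: 163, 139. Grand total N = 302.
Expected counts (row total × column total / N):
  Car, Satisfied: 139×163/302 = 75.0232
  Car, Dissatisfied: 139×139/302 = 63.9768
  Bus, Satisfied: 85×163/302 = 45.8775
  Bus, Dissatisfied: 85×139/302 = 39.1225
  Rail, Satisfied: 78×163/302 = 42.0993
  Rail, Dissatisfied: 78×139/302 = 35.9007
Contributions (O − E)²/E:
  (49 − 75.0232)²/75.0232 = 9.0266
  (90 − 63.9768)²/63.9768 = 10.5852
  (57 − 45.8775)²/45.8775 = 2.6965
  (28 − 39.1225)²/39.1225 = 3.1621
  (57 − 42.0993)²/42.0993 = 5.2740
  (21 − 35.9007)²/35.9007 = 6.1846
χ² = 9.0266 + 10.5852 + 2.6965 + 3.1621 + 5.2740 + 6.1846 = 36.929
df = (3−1)(2−1) = 2. Since 36.929 > 5.991, reject the null hypothesis of independence at α = 0.05.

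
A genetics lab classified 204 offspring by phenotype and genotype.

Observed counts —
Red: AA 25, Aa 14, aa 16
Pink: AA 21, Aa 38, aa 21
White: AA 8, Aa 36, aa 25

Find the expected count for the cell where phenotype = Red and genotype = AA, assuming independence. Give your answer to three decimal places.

Row total (Red) = 55; column total (AA) = 54; grand total N = 204.
Expected count = (row total × column total) / N = 55 × 54 / 204 = 14.559.

14.559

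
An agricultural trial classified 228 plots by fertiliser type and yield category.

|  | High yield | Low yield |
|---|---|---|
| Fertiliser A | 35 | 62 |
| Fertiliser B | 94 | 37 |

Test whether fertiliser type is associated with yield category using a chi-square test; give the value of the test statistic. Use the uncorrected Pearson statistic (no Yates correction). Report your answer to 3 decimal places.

28.869

Row totals: 97, 131. Column totals: 129, 99. Grand total N = 228.
Expected counts (row total × column total / N):
  Fertiliser A, High yield: 97×129/228 = 54.88158
  Fertiliser A, Low yield: 97×99/228 = 42.11842
  Fertiliser B, High yield: 131×129/228 = 74.11842
  Fertiliser B, Low yield: 131×99/228 = 56.88158
Contributions (O − E)²/E:
  (35 − 54.88158)²/54.88158 = 7.2024
  (62 − 42.11842)²/42.11842 = 9.3849
  (94 − 74.11842)²/74.11842 = 5.3330
  (37 − 56.88158)²/56.88158 = 6.9491
χ² = 7.2024 + 9.3849 + 5.3330 + 6.9491 = 28.869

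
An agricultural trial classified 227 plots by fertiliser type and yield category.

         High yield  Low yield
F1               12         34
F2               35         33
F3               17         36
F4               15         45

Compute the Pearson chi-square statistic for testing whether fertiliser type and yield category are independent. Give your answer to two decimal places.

Row totals: 46, 68, 53, 60. Column totals: 79, 148. Grand total N = 227.
Expected counts (row total × column total / N):
  F1, High yield: 46×79/227 = 16.009
  F1, Low yield: 46×148/227 = 29.991
  F2, High yield: 68×79/227 = 23.665
  F2, Low yield: 68×148/227 = 44.335
  F3, High yield: 53×79/227 = 18.445
  F3, Low yield: 53×148/227 = 34.555
  F4, High yield: 60×79/227 = 20.881
  F4, Low yield: 60×148/227 = 39.119
Contributions (O − E)²/E:
  (12 − 16.009)²/16.009 = 1.0039
  (34 − 29.991)²/29.991 = 0.5359
  (35 − 23.665)²/23.665 = 5.4292
  (33 − 44.335)²/44.335 = 2.8980
  (17 − 18.445)²/18.445 = 0.1132
  (36 − 34.555)²/34.555 = 0.0604
  (15 − 20.881)²/20.881 = 1.6563
  (45 − 39.119)²/39.119 = 0.8841
χ² = 1.0039 + 0.5359 + 5.4292 + 2.8980 + 0.1132 + 0.0604 + 1.6563 + 0.8841 = 12.58

12.58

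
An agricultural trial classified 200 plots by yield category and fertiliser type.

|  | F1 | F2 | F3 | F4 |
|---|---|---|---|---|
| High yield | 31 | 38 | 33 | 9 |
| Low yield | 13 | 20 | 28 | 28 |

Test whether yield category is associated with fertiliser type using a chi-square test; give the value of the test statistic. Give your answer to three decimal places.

Row totals: 111, 89. Column totals: 44, 58, 61, 37. Grand total N = 200.
Expected counts (row total × column total / N):
  High yield, F1: 111×44/200 = 24.4200
  High yield, F2: 111×58/200 = 32.1900
  High yield, F3: 111×61/200 = 33.8550
  High yield, F4: 111×37/200 = 20.5350
  Low yield, F1: 89×44/200 = 19.5800
  Low yield, F2: 89×58/200 = 25.8100
  Low yield, F3: 89×61/200 = 27.1450
  Low yield, F4: 89×37/200 = 16.4650
Contributions (O − E)²/E:
  (31 − 24.4200)²/24.4200 = 1.7730
  (38 − 32.1900)²/32.1900 = 1.0487
  (33 − 33.8550)²/33.8550 = 0.0216
  (9 − 20.5350)²/20.5350 = 6.4795
  (13 − 19.5800)²/19.5800 = 2.2113
  (20 − 25.8100)²/25.8100 = 1.3079
  (28 − 27.1450)²/27.1450 = 0.0269
  (28 − 16.4650)²/16.4650 = 8.0812
χ² = 1.7730 + 1.0487 + 0.0216 + 6.4795 + 2.2113 + 1.3079 + 0.0269 + 8.0812 = 20.950

20.950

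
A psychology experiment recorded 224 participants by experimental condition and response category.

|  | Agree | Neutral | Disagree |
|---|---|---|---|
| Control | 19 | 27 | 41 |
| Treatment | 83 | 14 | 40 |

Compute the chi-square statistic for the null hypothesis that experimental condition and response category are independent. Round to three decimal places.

34.868

Row totals: 87, 137. Column totals: 102, 41, 81. Grand total N = 224.
Expected counts (row total × column total / N):
  Control, Agree: 87×102/224 = 39.6161
  Control, Neutral: 87×41/224 = 15.9241
  Control, Disagree: 87×81/224 = 31.4598
  Treatment, Agree: 137×102/224 = 62.3839
  Treatment, Neutral: 137×41/224 = 25.0759
  Treatment, Disagree: 137×81/224 = 49.5402
Contributions (O − E)²/E:
  (19 − 39.6161)²/39.6161 = 10.7286
  (27 − 15.9241)²/15.9241 = 7.7038
  (41 − 31.4598)²/31.4598 = 2.8931
  (83 − 62.3839)²/62.3839 = 6.8130
  (14 − 25.0759)²/25.0759 = 4.8922
  (40 − 49.5402)²/49.5402 = 1.8372
χ² = 10.7286 + 7.7038 + 2.8931 + 6.8130 + 4.8922 + 1.8372 = 34.868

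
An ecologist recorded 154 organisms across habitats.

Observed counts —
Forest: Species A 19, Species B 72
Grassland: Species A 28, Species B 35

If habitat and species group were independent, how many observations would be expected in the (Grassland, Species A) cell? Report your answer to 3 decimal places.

19.227

Row total (Grassland) = 63; column total (Species A) = 47; grand total N = 154.
Expected count = (row total × column total) / N = 63 × 47 / 154 = 19.227.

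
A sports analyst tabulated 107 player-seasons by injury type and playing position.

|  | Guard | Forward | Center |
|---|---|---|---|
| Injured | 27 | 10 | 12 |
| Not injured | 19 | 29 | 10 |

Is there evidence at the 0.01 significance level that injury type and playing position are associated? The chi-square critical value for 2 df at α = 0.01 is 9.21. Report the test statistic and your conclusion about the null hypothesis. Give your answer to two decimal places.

Row totals: 49, 58. Column totals: 46, 39, 22. Grand total N = 107.
Expected counts (row total × column total / N):
  Injured, Guard: 49×46/107 = 21.065
  Injured, Forward: 49×39/107 = 17.860
  Injured, Center: 49×22/107 = 10.075
  Not injured, Guard: 58×46/107 = 24.935
  Not injured, Forward: 58×39/107 = 21.140
  Not injured, Center: 58×22/107 = 11.925
Contributions (O − E)²/E:
  (27 − 21.065)²/21.065 = 1.6722
  (10 − 17.860)²/17.860 = 3.4591
  (12 − 10.075)²/10.075 = 0.3678
  (19 − 24.935)²/24.935 = 1.4126
  (29 − 21.140)²/21.140 = 2.9224
  (10 − 11.925)²/11.925 = 0.3107
χ² = 1.6722 + 3.4591 + 0.3678 + 1.4126 + 2.9224 + 0.3107 = 10.14
df = (2−1)(3−1) = 2. Since 10.14 > 9.21, reject the null hypothesis of independence at α = 0.01.

10.14; reject H₀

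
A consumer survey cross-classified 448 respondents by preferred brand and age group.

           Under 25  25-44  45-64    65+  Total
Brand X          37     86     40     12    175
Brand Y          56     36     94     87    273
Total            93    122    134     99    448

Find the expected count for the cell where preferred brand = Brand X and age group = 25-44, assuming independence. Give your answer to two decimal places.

Row total (Brand X) = 175; column total (25-44) = 122; grand total N = 448.
Expected count = (row total × column total) / N = 175 × 122 / 448 = 47.66.

47.66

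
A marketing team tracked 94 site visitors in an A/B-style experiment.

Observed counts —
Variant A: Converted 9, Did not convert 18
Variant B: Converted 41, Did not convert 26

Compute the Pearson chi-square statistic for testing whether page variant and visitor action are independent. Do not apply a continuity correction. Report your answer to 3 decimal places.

6.000

Row totals: 27, 67. Column totals: 50, 44. Grand total N = 94.
Expected counts (row total × column total / N):
  Variant A, Converted: 27×50/94 = 14.3617
  Variant A, Did not convert: 27×44/94 = 12.6383
  Variant B, Converted: 67×50/94 = 35.6383
  Variant B, Did not convert: 67×44/94 = 31.3617
Contributions (O − E)²/E:
  (9 − 14.3617)²/14.3617 = 2.0017
  (18 − 12.6383)²/12.6383 = 2.2747
  (41 − 35.6383)²/35.6383 = 0.8067
  (26 − 31.3617)²/31.3617 = 0.9167
χ² = 2.0017 + 2.2747 + 0.8067 + 0.9167 = 6.000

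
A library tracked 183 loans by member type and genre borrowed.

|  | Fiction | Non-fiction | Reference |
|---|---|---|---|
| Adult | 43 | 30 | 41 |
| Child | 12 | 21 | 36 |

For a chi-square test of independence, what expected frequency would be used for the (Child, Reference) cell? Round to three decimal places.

Row total (Child) = 69; column total (Reference) = 77; grand total N = 183.
Expected count = (row total × column total) / N = 69 × 77 / 183 = 29.033.

29.033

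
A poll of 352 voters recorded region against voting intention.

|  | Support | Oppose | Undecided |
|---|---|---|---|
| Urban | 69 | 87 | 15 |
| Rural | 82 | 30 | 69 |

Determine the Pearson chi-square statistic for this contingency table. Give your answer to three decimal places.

Row totals: 171, 181. Column totals: 151, 117, 84. Grand total N = 352.
Expected counts (row total × column total / N):
  Urban, Support: 171×151/352 = 73.3551
  Urban, Oppose: 171×117/352 = 56.8381
  Urban, Undecided: 171×84/352 = 40.8068
  Rural, Support: 181×151/352 = 77.6449
  Rural, Oppose: 181×117/352 = 60.1619
  Rural, Undecided: 181×84/352 = 43.1932
Contributions (O − E)²/E:
  (69 − 73.3551)²/73.3551 = 0.2586
  (87 − 56.8381)²/56.8381 = 16.0058
  (15 − 40.8068)²/40.8068 = 16.3206
  (82 − 77.6449)²/77.6449 = 0.2443
  (30 − 60.1619)²/60.1619 = 15.1215
  (69 − 43.1932)²/43.1932 = 15.4189
χ² = 0.2586 + 16.0058 + 16.3206 + 0.2443 + 15.1215 + 15.4189 = 63.370

63.370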